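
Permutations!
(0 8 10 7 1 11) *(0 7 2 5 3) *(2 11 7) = (0 8 10 11 2 5 3)(1 7) = [8, 7, 5, 0, 4, 3, 6, 1, 10, 9, 11, 2]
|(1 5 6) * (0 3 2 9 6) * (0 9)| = |(0 3 2)(1 5 9 6)| = 12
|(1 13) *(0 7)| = |(0 7)(1 13)| = 2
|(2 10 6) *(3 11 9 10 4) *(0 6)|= |(0 6 2 4 3 11 9 10)|= 8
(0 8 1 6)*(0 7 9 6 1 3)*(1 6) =(0 8 3)(1 6 7 9) =[8, 6, 2, 0, 4, 5, 7, 9, 3, 1]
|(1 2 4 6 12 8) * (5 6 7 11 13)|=|(1 2 4 7 11 13 5 6 12 8)|=10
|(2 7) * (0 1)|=|(0 1)(2 7)|=2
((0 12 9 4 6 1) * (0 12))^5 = (12) = [0, 1, 2, 3, 4, 5, 6, 7, 8, 9, 10, 11, 12]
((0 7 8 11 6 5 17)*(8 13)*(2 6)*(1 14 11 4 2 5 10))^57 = [2, 0, 11, 3, 14, 8, 5, 6, 1, 9, 17, 13, 12, 10, 7, 15, 16, 4] = (0 2 11 13 10 17 4 14 7 6 5 8 1)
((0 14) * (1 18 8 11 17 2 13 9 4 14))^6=(0 2 1 13 18 9 8 4 11 14 17)=[2, 13, 1, 3, 11, 5, 6, 7, 4, 8, 10, 14, 12, 18, 17, 15, 16, 0, 9]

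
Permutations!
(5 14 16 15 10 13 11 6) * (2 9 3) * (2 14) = (2 9 3 14 16 15 10 13 11 6 5) = [0, 1, 9, 14, 4, 2, 5, 7, 8, 3, 13, 6, 12, 11, 16, 10, 15]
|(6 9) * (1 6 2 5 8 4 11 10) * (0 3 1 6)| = 24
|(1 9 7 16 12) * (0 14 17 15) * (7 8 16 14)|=|(0 7 14 17 15)(1 9 8 16 12)|=5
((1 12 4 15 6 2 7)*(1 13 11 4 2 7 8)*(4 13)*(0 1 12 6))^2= [6, 7, 12, 3, 0, 5, 4, 15, 2, 9, 10, 11, 8, 13, 14, 1]= (0 6 4)(1 7 15)(2 12 8)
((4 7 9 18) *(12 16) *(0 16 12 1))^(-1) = (0 1 16)(4 18 9 7) = [1, 16, 2, 3, 18, 5, 6, 4, 8, 7, 10, 11, 12, 13, 14, 15, 0, 17, 9]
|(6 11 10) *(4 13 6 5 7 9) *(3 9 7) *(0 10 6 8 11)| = 10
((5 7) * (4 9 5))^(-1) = (4 7 5 9) = [0, 1, 2, 3, 7, 9, 6, 5, 8, 4]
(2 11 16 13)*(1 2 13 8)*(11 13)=[0, 2, 13, 3, 4, 5, 6, 7, 1, 9, 10, 16, 12, 11, 14, 15, 8]=(1 2 13 11 16 8)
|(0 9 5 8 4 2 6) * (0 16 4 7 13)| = |(0 9 5 8 7 13)(2 6 16 4)| = 12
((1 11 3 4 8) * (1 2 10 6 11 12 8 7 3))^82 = [0, 6, 12, 4, 7, 5, 2, 3, 1, 9, 8, 10, 11] = (1 6 2 12 11 10 8)(3 4 7)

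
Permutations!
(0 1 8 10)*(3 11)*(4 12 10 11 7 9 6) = (0 1 8 11 3 7 9 6 4 12 10) = [1, 8, 2, 7, 12, 5, 4, 9, 11, 6, 0, 3, 10]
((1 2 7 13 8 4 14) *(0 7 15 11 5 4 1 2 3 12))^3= (0 8 12 13 3 7 1)(2 5)(4 15)(11 14)= [8, 0, 5, 7, 15, 2, 6, 1, 12, 9, 10, 14, 13, 3, 11, 4]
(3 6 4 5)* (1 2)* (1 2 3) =[0, 3, 2, 6, 5, 1, 4] =(1 3 6 4 5)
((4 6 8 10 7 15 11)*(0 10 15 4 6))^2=(0 7)(4 10)(6 15)(8 11)=[7, 1, 2, 3, 10, 5, 15, 0, 11, 9, 4, 8, 12, 13, 14, 6]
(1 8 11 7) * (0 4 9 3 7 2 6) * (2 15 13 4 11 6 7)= (0 11 15 13 4 9 3 2 7 1 8 6)= [11, 8, 7, 2, 9, 5, 0, 1, 6, 3, 10, 15, 12, 4, 14, 13]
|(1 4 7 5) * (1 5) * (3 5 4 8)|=|(1 8 3 5 4 7)|=6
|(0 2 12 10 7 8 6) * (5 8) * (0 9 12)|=14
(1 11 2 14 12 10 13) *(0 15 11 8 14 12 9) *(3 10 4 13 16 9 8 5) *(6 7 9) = (0 15 11 2 12 4 13 1 5 3 10 16 6 7 9)(8 14) = [15, 5, 12, 10, 13, 3, 7, 9, 14, 0, 16, 2, 4, 1, 8, 11, 6]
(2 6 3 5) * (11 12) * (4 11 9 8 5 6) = (2 4 11 12 9 8 5)(3 6) = [0, 1, 4, 6, 11, 2, 3, 7, 5, 8, 10, 12, 9]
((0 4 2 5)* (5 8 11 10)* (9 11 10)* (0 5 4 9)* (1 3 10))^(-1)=[11, 8, 4, 1, 10, 5, 6, 7, 2, 0, 3, 9]=(0 11 9)(1 8 2 4 10 3)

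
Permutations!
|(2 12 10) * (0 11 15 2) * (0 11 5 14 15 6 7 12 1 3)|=|(0 5 14 15 2 1 3)(6 7 12 10 11)|=35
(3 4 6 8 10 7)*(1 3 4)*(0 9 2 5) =(0 9 2 5)(1 3)(4 6 8 10 7) =[9, 3, 5, 1, 6, 0, 8, 4, 10, 2, 7]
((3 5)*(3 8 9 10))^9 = (3 10 9 8 5) = [0, 1, 2, 10, 4, 3, 6, 7, 5, 8, 9]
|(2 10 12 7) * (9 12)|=5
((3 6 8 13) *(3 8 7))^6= (13)= [0, 1, 2, 3, 4, 5, 6, 7, 8, 9, 10, 11, 12, 13]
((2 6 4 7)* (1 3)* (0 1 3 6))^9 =[4, 7, 6, 3, 0, 5, 2, 1] =(0 4)(1 7)(2 6)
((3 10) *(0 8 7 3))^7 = [7, 1, 2, 0, 4, 5, 6, 10, 3, 9, 8] = (0 7 10 8 3)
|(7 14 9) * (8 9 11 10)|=6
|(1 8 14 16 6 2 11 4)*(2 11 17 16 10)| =10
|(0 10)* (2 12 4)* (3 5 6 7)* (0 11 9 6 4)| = |(0 10 11 9 6 7 3 5 4 2 12)| = 11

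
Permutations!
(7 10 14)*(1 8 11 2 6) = (1 8 11 2 6)(7 10 14) = [0, 8, 6, 3, 4, 5, 1, 10, 11, 9, 14, 2, 12, 13, 7]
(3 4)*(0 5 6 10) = [5, 1, 2, 4, 3, 6, 10, 7, 8, 9, 0] = (0 5 6 10)(3 4)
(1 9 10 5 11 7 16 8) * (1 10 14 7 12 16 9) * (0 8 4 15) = (0 8 10 5 11 12 16 4 15)(7 9 14) = [8, 1, 2, 3, 15, 11, 6, 9, 10, 14, 5, 12, 16, 13, 7, 0, 4]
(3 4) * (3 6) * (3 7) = [0, 1, 2, 4, 6, 5, 7, 3] = (3 4 6 7)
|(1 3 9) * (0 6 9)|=|(0 6 9 1 3)|=5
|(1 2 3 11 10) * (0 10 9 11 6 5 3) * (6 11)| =|(0 10 1 2)(3 11 9 6 5)| =20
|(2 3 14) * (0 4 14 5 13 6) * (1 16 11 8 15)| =|(0 4 14 2 3 5 13 6)(1 16 11 8 15)| =40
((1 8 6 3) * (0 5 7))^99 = (1 3 6 8) = [0, 3, 2, 6, 4, 5, 8, 7, 1]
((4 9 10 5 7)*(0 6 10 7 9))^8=(0 6 10 5 9 7 4)=[6, 1, 2, 3, 0, 9, 10, 4, 8, 7, 5]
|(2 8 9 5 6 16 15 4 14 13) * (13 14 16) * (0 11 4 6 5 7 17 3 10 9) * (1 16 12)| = |(0 11 4 12 1 16 15 6 13 2 8)(3 10 9 7 17)| = 55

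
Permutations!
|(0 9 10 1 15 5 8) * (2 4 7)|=|(0 9 10 1 15 5 8)(2 4 7)|=21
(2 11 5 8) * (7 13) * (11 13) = [0, 1, 13, 3, 4, 8, 6, 11, 2, 9, 10, 5, 12, 7] = (2 13 7 11 5 8)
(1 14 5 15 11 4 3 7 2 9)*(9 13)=(1 14 5 15 11 4 3 7 2 13 9)=[0, 14, 13, 7, 3, 15, 6, 2, 8, 1, 10, 4, 12, 9, 5, 11]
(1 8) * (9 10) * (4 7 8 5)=[0, 5, 2, 3, 7, 4, 6, 8, 1, 10, 9]=(1 5 4 7 8)(9 10)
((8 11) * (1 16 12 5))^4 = (16) = [0, 1, 2, 3, 4, 5, 6, 7, 8, 9, 10, 11, 12, 13, 14, 15, 16]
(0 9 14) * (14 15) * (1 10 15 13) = (0 9 13 1 10 15 14) = [9, 10, 2, 3, 4, 5, 6, 7, 8, 13, 15, 11, 12, 1, 0, 14]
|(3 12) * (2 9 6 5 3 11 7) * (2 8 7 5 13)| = 4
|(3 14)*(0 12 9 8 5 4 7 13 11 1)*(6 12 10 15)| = |(0 10 15 6 12 9 8 5 4 7 13 11 1)(3 14)| = 26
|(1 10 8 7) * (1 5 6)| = 6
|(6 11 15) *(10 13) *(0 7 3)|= 6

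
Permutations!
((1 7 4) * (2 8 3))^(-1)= (1 4 7)(2 3 8)= [0, 4, 3, 8, 7, 5, 6, 1, 2]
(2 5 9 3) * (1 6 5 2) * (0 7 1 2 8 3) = (0 7 1 6 5 9)(2 8 3) = [7, 6, 8, 2, 4, 9, 5, 1, 3, 0]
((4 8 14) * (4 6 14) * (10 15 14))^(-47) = (4 8)(6 10 15 14) = [0, 1, 2, 3, 8, 5, 10, 7, 4, 9, 15, 11, 12, 13, 6, 14]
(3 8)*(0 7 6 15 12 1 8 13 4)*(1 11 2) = (0 7 6 15 12 11 2 1 8 3 13 4) = [7, 8, 1, 13, 0, 5, 15, 6, 3, 9, 10, 2, 11, 4, 14, 12]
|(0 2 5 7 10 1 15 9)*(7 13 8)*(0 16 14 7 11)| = 42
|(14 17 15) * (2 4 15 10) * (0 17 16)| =|(0 17 10 2 4 15 14 16)| =8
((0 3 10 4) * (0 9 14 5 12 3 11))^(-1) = [11, 1, 2, 12, 10, 14, 6, 7, 8, 4, 3, 0, 5, 13, 9] = (0 11)(3 12 5 14 9 4 10)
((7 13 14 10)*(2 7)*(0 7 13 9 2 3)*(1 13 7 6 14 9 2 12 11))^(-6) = (0 3 10 14 6)(1 11 12 9 13) = [3, 11, 2, 10, 4, 5, 0, 7, 8, 13, 14, 12, 9, 1, 6]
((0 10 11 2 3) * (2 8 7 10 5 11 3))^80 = (0 8 3 11 10 5 7) = [8, 1, 2, 11, 4, 7, 6, 0, 3, 9, 5, 10]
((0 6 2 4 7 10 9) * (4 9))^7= (0 9 2 6)(4 7 10)= [9, 1, 6, 3, 7, 5, 0, 10, 8, 2, 4]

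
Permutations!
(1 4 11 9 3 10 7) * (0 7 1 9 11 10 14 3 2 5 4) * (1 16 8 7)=(0 1)(2 5 4 10 16 8 7 9)(3 14)=[1, 0, 5, 14, 10, 4, 6, 9, 7, 2, 16, 11, 12, 13, 3, 15, 8]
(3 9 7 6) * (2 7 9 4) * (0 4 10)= (0 4 2 7 6 3 10)= [4, 1, 7, 10, 2, 5, 3, 6, 8, 9, 0]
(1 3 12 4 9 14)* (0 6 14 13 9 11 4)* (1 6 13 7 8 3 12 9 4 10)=(0 13 4 11 10 1 12)(3 9 7 8)(6 14)=[13, 12, 2, 9, 11, 5, 14, 8, 3, 7, 1, 10, 0, 4, 6]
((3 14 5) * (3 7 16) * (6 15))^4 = (3 16 7 5 14) = [0, 1, 2, 16, 4, 14, 6, 5, 8, 9, 10, 11, 12, 13, 3, 15, 7]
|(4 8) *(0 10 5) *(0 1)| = |(0 10 5 1)(4 8)| = 4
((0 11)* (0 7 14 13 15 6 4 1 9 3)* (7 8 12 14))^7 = (0 6 8 1 14 3 15 11 4 12 9 13) = [6, 14, 2, 15, 12, 5, 8, 7, 1, 13, 10, 4, 9, 0, 3, 11]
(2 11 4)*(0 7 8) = (0 7 8)(2 11 4) = [7, 1, 11, 3, 2, 5, 6, 8, 0, 9, 10, 4]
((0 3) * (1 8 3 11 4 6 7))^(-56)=(11)=[0, 1, 2, 3, 4, 5, 6, 7, 8, 9, 10, 11]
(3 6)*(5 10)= (3 6)(5 10)= [0, 1, 2, 6, 4, 10, 3, 7, 8, 9, 5]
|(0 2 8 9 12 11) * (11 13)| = 7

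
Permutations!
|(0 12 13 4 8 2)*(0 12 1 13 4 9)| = 4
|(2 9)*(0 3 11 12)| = 4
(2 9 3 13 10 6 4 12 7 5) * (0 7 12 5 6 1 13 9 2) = [7, 13, 2, 9, 5, 0, 4, 6, 8, 3, 1, 11, 12, 10] = (0 7 6 4 5)(1 13 10)(3 9)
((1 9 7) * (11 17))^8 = (17)(1 7 9) = [0, 7, 2, 3, 4, 5, 6, 9, 8, 1, 10, 11, 12, 13, 14, 15, 16, 17]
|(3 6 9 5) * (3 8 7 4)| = |(3 6 9 5 8 7 4)| = 7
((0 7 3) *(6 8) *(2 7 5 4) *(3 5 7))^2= (8)(0 5 2)(3 7 4)= [5, 1, 0, 7, 3, 2, 6, 4, 8]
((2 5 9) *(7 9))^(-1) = [0, 1, 9, 3, 4, 2, 6, 5, 8, 7] = (2 9 7 5)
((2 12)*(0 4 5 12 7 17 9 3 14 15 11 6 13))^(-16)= (0 6 15 3 17 2 5)(4 13 11 14 9 7 12)= [6, 1, 5, 17, 13, 0, 15, 12, 8, 7, 10, 14, 4, 11, 9, 3, 16, 2]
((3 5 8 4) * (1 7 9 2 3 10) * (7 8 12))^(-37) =(1 10 4 8)(2 9 7 12 5 3) =[0, 10, 9, 2, 8, 3, 6, 12, 1, 7, 4, 11, 5]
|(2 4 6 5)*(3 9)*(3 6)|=|(2 4 3 9 6 5)|=6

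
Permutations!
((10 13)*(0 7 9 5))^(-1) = (0 5 9 7)(10 13) = [5, 1, 2, 3, 4, 9, 6, 0, 8, 7, 13, 11, 12, 10]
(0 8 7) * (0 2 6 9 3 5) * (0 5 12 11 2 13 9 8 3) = [3, 1, 6, 12, 4, 5, 8, 13, 7, 0, 10, 2, 11, 9] = (0 3 12 11 2 6 8 7 13 9)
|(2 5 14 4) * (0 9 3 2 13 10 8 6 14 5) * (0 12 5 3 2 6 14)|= |(0 9 2 12 5 3 6)(4 13 10 8 14)|= 35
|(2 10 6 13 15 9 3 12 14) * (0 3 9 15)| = |(15)(0 3 12 14 2 10 6 13)| = 8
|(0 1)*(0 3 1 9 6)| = |(0 9 6)(1 3)| = 6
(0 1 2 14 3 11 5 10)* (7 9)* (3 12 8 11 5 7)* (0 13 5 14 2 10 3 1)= (1 10 13 5 3 14 12 8 11 7 9)= [0, 10, 2, 14, 4, 3, 6, 9, 11, 1, 13, 7, 8, 5, 12]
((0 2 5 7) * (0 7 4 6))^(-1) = [6, 1, 0, 3, 5, 2, 4, 7] = (7)(0 6 4 5 2)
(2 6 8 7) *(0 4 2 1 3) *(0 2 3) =(0 4 3 2 6 8 7 1) =[4, 0, 6, 2, 3, 5, 8, 1, 7]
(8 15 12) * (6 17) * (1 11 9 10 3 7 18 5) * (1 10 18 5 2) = (1 11 9 18 2)(3 7 5 10)(6 17)(8 15 12) = [0, 11, 1, 7, 4, 10, 17, 5, 15, 18, 3, 9, 8, 13, 14, 12, 16, 6, 2]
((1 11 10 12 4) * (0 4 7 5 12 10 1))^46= [0, 1, 2, 3, 4, 12, 6, 5, 8, 9, 10, 11, 7]= (5 12 7)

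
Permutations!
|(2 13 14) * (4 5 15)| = 3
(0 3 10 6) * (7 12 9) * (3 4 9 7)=(0 4 9 3 10 6)(7 12)=[4, 1, 2, 10, 9, 5, 0, 12, 8, 3, 6, 11, 7]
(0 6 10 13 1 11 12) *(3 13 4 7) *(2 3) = (0 6 10 4 7 2 3 13 1 11 12) = [6, 11, 3, 13, 7, 5, 10, 2, 8, 9, 4, 12, 0, 1]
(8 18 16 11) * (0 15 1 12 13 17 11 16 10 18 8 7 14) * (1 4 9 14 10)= (0 15 4 9 14)(1 12 13 17 11 7 10 18)= [15, 12, 2, 3, 9, 5, 6, 10, 8, 14, 18, 7, 13, 17, 0, 4, 16, 11, 1]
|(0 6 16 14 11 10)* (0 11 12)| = 10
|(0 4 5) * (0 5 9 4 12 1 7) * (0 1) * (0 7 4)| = 6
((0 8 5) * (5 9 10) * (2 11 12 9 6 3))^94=[2, 1, 10, 9, 4, 3, 12, 7, 11, 8, 6, 5, 0]=(0 2 10 6 12)(3 9 8 11 5)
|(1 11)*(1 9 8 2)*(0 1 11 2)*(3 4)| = 6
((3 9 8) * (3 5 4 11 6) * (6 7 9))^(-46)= (4 7 8)(5 11 9)= [0, 1, 2, 3, 7, 11, 6, 8, 4, 5, 10, 9]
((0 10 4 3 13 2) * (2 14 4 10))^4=(14)=[0, 1, 2, 3, 4, 5, 6, 7, 8, 9, 10, 11, 12, 13, 14]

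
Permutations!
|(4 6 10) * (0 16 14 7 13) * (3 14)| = 6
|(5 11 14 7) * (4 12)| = |(4 12)(5 11 14 7)| = 4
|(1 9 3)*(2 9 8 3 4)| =|(1 8 3)(2 9 4)| =3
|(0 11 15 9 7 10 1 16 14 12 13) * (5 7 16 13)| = 12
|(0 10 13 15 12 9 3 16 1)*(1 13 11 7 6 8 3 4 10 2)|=12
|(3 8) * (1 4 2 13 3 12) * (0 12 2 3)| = 8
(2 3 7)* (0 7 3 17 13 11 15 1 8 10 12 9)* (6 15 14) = (0 7 2 17 13 11 14 6 15 1 8 10 12 9) = [7, 8, 17, 3, 4, 5, 15, 2, 10, 0, 12, 14, 9, 11, 6, 1, 16, 13]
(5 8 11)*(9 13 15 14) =(5 8 11)(9 13 15 14) =[0, 1, 2, 3, 4, 8, 6, 7, 11, 13, 10, 5, 12, 15, 9, 14]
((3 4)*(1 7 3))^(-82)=(1 3)(4 7)=[0, 3, 2, 1, 7, 5, 6, 4]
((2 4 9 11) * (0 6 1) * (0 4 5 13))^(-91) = [13, 6, 11, 3, 1, 2, 0, 7, 8, 4, 10, 9, 12, 5] = (0 13 5 2 11 9 4 1 6)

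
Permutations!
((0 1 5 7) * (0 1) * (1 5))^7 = (5 7) = [0, 1, 2, 3, 4, 7, 6, 5]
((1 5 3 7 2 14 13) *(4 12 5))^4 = (1 3 13 5 14 12 2 4 7) = [0, 3, 4, 13, 7, 14, 6, 1, 8, 9, 10, 11, 2, 5, 12]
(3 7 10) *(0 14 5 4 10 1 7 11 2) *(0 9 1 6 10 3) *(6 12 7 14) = [6, 14, 9, 11, 3, 4, 10, 12, 8, 1, 0, 2, 7, 13, 5] = (0 6 10)(1 14 5 4 3 11 2 9)(7 12)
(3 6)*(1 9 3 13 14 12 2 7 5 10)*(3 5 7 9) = (1 3 6 13 14 12 2 9 5 10) = [0, 3, 9, 6, 4, 10, 13, 7, 8, 5, 1, 11, 2, 14, 12]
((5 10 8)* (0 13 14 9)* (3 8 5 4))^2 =(0 14)(3 4 8)(9 13) =[14, 1, 2, 4, 8, 5, 6, 7, 3, 13, 10, 11, 12, 9, 0]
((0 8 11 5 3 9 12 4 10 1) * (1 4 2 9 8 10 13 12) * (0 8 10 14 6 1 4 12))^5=[11, 10, 14, 4, 1, 9, 3, 7, 12, 6, 13, 2, 0, 8, 5]=(0 11 2 14 5 9 6 3 4 1 10 13 8 12)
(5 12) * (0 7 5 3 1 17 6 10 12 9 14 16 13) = (0 7 5 9 14 16 13)(1 17 6 10 12 3) = [7, 17, 2, 1, 4, 9, 10, 5, 8, 14, 12, 11, 3, 0, 16, 15, 13, 6]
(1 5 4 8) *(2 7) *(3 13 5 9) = (1 9 3 13 5 4 8)(2 7) = [0, 9, 7, 13, 8, 4, 6, 2, 1, 3, 10, 11, 12, 5]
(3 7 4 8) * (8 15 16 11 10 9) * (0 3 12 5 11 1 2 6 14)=(0 3 7 4 15 16 1 2 6 14)(5 11 10 9 8 12)=[3, 2, 6, 7, 15, 11, 14, 4, 12, 8, 9, 10, 5, 13, 0, 16, 1]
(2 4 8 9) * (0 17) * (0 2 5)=(0 17 2 4 8 9 5)=[17, 1, 4, 3, 8, 0, 6, 7, 9, 5, 10, 11, 12, 13, 14, 15, 16, 2]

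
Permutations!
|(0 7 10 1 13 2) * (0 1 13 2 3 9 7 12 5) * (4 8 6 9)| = 24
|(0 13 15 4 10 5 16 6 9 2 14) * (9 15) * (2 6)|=|(0 13 9 6 15 4 10 5 16 2 14)|=11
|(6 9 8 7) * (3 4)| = |(3 4)(6 9 8 7)| = 4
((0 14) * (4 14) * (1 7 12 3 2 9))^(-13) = [14, 9, 3, 12, 0, 5, 6, 1, 8, 2, 10, 11, 7, 13, 4] = (0 14 4)(1 9 2 3 12 7)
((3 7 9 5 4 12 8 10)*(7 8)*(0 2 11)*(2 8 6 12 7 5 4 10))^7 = (0 11 2 8)(3 12 10 6 5)(4 7 9) = [11, 1, 8, 12, 7, 3, 5, 9, 0, 4, 6, 2, 10]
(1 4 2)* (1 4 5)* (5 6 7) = (1 6 7 5)(2 4) = [0, 6, 4, 3, 2, 1, 7, 5]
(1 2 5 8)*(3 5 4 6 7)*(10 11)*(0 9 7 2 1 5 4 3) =(0 9 7)(2 3 4 6)(5 8)(10 11) =[9, 1, 3, 4, 6, 8, 2, 0, 5, 7, 11, 10]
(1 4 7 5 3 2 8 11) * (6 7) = (1 4 6 7 5 3 2 8 11) = [0, 4, 8, 2, 6, 3, 7, 5, 11, 9, 10, 1]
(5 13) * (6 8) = (5 13)(6 8) = [0, 1, 2, 3, 4, 13, 8, 7, 6, 9, 10, 11, 12, 5]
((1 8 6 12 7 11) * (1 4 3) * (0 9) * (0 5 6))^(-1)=(0 8 1 3 4 11 7 12 6 5 9)=[8, 3, 2, 4, 11, 9, 5, 12, 1, 0, 10, 7, 6]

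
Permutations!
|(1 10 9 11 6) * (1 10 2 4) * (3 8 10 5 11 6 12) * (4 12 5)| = |(1 2 12 3 8 10 9 6 4)(5 11)| = 18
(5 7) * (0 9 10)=(0 9 10)(5 7)=[9, 1, 2, 3, 4, 7, 6, 5, 8, 10, 0]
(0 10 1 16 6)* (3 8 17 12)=(0 10 1 16 6)(3 8 17 12)=[10, 16, 2, 8, 4, 5, 0, 7, 17, 9, 1, 11, 3, 13, 14, 15, 6, 12]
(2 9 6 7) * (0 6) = (0 6 7 2 9) = [6, 1, 9, 3, 4, 5, 7, 2, 8, 0]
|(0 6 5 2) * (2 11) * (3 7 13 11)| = |(0 6 5 3 7 13 11 2)| = 8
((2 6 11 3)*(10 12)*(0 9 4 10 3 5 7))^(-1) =(0 7 5 11 6 2 3 12 10 4 9) =[7, 1, 3, 12, 9, 11, 2, 5, 8, 0, 4, 6, 10]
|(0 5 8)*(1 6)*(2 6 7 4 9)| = 6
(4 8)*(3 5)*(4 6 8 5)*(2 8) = (2 8 6)(3 4 5) = [0, 1, 8, 4, 5, 3, 2, 7, 6]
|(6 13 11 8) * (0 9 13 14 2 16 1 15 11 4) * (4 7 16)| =13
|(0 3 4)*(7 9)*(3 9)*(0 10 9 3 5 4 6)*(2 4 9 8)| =|(0 3 6)(2 4 10 8)(5 9 7)| =12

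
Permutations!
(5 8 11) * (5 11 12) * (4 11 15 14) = [0, 1, 2, 3, 11, 8, 6, 7, 12, 9, 10, 15, 5, 13, 4, 14] = (4 11 15 14)(5 8 12)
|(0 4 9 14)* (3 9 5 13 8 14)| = 6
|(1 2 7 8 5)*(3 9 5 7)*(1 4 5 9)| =|(9)(1 2 3)(4 5)(7 8)| =6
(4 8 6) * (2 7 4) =(2 7 4 8 6) =[0, 1, 7, 3, 8, 5, 2, 4, 6]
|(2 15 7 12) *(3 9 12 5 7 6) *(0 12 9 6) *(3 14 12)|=14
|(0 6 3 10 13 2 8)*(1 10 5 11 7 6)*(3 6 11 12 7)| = 30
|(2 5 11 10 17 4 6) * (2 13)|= |(2 5 11 10 17 4 6 13)|= 8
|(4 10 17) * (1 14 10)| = 5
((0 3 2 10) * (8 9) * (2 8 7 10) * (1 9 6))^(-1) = (0 10 7 9 1 6 8 3) = [10, 6, 2, 0, 4, 5, 8, 9, 3, 1, 7]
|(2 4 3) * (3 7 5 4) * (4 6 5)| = |(2 3)(4 7)(5 6)| = 2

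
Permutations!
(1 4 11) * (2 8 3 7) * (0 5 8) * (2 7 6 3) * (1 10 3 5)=(0 1 4 11 10 3 6 5 8 2)=[1, 4, 0, 6, 11, 8, 5, 7, 2, 9, 3, 10]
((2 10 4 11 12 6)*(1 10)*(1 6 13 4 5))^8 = (13)(1 5 10) = [0, 5, 2, 3, 4, 10, 6, 7, 8, 9, 1, 11, 12, 13]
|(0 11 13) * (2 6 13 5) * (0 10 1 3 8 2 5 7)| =|(0 11 7)(1 3 8 2 6 13 10)| =21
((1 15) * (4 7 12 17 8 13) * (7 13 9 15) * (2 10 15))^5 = (1 9 7 2 12 10 17 15 8)(4 13) = [0, 9, 12, 3, 13, 5, 6, 2, 1, 7, 17, 11, 10, 4, 14, 8, 16, 15]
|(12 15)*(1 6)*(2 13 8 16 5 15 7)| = |(1 6)(2 13 8 16 5 15 12 7)| = 8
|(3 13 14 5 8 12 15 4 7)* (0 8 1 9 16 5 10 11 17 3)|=|(0 8 12 15 4 7)(1 9 16 5)(3 13 14 10 11 17)|=12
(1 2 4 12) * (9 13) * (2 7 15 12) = (1 7 15 12)(2 4)(9 13) = [0, 7, 4, 3, 2, 5, 6, 15, 8, 13, 10, 11, 1, 9, 14, 12]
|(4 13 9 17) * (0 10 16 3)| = 4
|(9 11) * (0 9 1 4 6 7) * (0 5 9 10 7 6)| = |(0 10 7 5 9 11 1 4)| = 8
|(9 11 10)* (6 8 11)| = 5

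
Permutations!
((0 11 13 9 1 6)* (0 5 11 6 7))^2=(0 5 13 1)(6 11 9 7)=[5, 0, 2, 3, 4, 13, 11, 6, 8, 7, 10, 9, 12, 1]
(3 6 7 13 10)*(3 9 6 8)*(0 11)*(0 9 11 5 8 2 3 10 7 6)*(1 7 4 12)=(0 5 8 10 11 9)(1 7 13 4 12)(2 3)=[5, 7, 3, 2, 12, 8, 6, 13, 10, 0, 11, 9, 1, 4]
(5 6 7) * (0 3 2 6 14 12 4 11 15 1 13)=(0 3 2 6 7 5 14 12 4 11 15 1 13)=[3, 13, 6, 2, 11, 14, 7, 5, 8, 9, 10, 15, 4, 0, 12, 1]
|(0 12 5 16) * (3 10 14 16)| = |(0 12 5 3 10 14 16)| = 7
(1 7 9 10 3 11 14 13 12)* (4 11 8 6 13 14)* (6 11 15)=[0, 7, 2, 8, 15, 5, 13, 9, 11, 10, 3, 4, 1, 12, 14, 6]=(1 7 9 10 3 8 11 4 15 6 13 12)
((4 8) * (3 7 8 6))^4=(3 6 4 8 7)=[0, 1, 2, 6, 8, 5, 4, 3, 7]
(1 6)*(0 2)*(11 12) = (0 2)(1 6)(11 12) = [2, 6, 0, 3, 4, 5, 1, 7, 8, 9, 10, 12, 11]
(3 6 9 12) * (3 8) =(3 6 9 12 8) =[0, 1, 2, 6, 4, 5, 9, 7, 3, 12, 10, 11, 8]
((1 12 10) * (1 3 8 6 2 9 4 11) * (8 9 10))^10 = [0, 1, 2, 3, 4, 5, 6, 7, 8, 9, 10, 11, 12] = (12)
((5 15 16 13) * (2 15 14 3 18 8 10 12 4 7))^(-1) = [0, 1, 7, 14, 12, 13, 6, 4, 18, 9, 8, 11, 10, 16, 5, 2, 15, 17, 3] = (2 7 4 12 10 8 18 3 14 5 13 16 15)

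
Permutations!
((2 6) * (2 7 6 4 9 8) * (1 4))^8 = (1 8 4 2 9) = [0, 8, 9, 3, 2, 5, 6, 7, 4, 1]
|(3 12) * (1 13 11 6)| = 4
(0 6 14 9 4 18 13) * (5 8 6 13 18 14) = (18)(0 13)(4 14 9)(5 8 6) = [13, 1, 2, 3, 14, 8, 5, 7, 6, 4, 10, 11, 12, 0, 9, 15, 16, 17, 18]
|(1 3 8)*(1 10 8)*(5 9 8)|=|(1 3)(5 9 8 10)|=4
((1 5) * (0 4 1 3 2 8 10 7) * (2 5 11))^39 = [7, 4, 11, 5, 0, 3, 6, 10, 2, 9, 8, 1] = (0 7 10 8 2 11 1 4)(3 5)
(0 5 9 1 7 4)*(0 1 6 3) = (0 5 9 6 3)(1 7 4) = [5, 7, 2, 0, 1, 9, 3, 4, 8, 6]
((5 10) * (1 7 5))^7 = (1 10 5 7) = [0, 10, 2, 3, 4, 7, 6, 1, 8, 9, 5]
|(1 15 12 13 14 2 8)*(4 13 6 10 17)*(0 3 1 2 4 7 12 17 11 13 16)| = |(0 3 1 15 17 7 12 6 10 11 13 14 4 16)(2 8)| = 14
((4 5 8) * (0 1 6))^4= (0 1 6)(4 5 8)= [1, 6, 2, 3, 5, 8, 0, 7, 4]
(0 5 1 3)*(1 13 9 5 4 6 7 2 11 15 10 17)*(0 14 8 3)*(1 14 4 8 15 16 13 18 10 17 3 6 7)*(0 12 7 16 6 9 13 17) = (0 8 9 5 18 10 3 4 16 17 14 15)(1 12 7 2 11 6) = [8, 12, 11, 4, 16, 18, 1, 2, 9, 5, 3, 6, 7, 13, 15, 0, 17, 14, 10]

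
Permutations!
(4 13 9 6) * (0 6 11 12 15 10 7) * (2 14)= (0 6 4 13 9 11 12 15 10 7)(2 14)= [6, 1, 14, 3, 13, 5, 4, 0, 8, 11, 7, 12, 15, 9, 2, 10]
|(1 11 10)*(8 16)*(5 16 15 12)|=15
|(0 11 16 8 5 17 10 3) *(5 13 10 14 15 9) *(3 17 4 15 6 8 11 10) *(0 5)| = |(0 10 17 14 6 8 13 3 5 4 15 9)(11 16)| = 12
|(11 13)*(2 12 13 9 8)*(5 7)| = |(2 12 13 11 9 8)(5 7)| = 6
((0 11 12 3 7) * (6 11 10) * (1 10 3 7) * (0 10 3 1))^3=[0, 1, 2, 3, 4, 5, 7, 11, 8, 9, 12, 10, 6]=(6 7 11 10 12)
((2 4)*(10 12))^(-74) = (12) = [0, 1, 2, 3, 4, 5, 6, 7, 8, 9, 10, 11, 12]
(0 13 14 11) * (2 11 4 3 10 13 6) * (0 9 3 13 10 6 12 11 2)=[12, 1, 2, 6, 13, 5, 0, 7, 8, 3, 10, 9, 11, 14, 4]=(0 12 11 9 3 6)(4 13 14)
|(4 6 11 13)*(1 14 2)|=|(1 14 2)(4 6 11 13)|=12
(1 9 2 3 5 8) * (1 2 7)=(1 9 7)(2 3 5 8)=[0, 9, 3, 5, 4, 8, 6, 1, 2, 7]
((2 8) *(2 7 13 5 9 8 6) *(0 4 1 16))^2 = [1, 0, 2, 3, 16, 8, 6, 5, 13, 7, 10, 11, 12, 9, 14, 15, 4] = (0 1)(4 16)(5 8 13 9 7)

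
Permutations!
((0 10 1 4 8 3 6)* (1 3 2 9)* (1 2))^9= (0 10 3 6)(2 9)= [10, 1, 9, 6, 4, 5, 0, 7, 8, 2, 3]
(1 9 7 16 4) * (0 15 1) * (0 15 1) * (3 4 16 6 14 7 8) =[1, 9, 2, 4, 15, 5, 14, 6, 3, 8, 10, 11, 12, 13, 7, 0, 16] =(16)(0 1 9 8 3 4 15)(6 14 7)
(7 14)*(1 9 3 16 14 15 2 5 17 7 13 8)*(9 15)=[0, 15, 5, 16, 4, 17, 6, 9, 1, 3, 10, 11, 12, 8, 13, 2, 14, 7]=(1 15 2 5 17 7 9 3 16 14 13 8)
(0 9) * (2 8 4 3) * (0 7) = (0 9 7)(2 8 4 3) = [9, 1, 8, 2, 3, 5, 6, 0, 4, 7]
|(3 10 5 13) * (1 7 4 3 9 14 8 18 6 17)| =13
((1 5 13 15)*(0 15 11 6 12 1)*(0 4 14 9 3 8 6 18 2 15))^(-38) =(1 18 14 6 13 15 3)(2 9 12 11 4 8 5) =[0, 18, 9, 1, 8, 2, 13, 7, 5, 12, 10, 4, 11, 15, 6, 3, 16, 17, 14]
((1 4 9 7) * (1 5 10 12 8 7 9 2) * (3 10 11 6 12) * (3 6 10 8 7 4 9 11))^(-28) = (1 3 6)(2 5 10)(4 7 11)(8 12 9) = [0, 3, 5, 6, 7, 10, 1, 11, 12, 8, 2, 4, 9]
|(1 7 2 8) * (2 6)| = |(1 7 6 2 8)| = 5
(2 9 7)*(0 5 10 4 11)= (0 5 10 4 11)(2 9 7)= [5, 1, 9, 3, 11, 10, 6, 2, 8, 7, 4, 0]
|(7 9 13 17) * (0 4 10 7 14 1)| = 9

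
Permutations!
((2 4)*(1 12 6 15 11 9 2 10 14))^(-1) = (1 14 10 4 2 9 11 15 6 12) = [0, 14, 9, 3, 2, 5, 12, 7, 8, 11, 4, 15, 1, 13, 10, 6]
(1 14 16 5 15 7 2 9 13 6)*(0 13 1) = (0 13 6)(1 14 16 5 15 7 2 9) = [13, 14, 9, 3, 4, 15, 0, 2, 8, 1, 10, 11, 12, 6, 16, 7, 5]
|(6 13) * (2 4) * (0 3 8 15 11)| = 10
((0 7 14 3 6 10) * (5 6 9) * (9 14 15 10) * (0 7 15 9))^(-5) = (0 10 9 6 15 7 5)(3 14) = [10, 1, 2, 14, 4, 0, 15, 5, 8, 6, 9, 11, 12, 13, 3, 7]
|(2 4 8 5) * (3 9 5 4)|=|(2 3 9 5)(4 8)|=4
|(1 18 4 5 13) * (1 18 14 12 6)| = 4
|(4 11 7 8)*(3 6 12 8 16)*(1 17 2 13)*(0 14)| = |(0 14)(1 17 2 13)(3 6 12 8 4 11 7 16)| = 8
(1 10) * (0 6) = (0 6)(1 10) = [6, 10, 2, 3, 4, 5, 0, 7, 8, 9, 1]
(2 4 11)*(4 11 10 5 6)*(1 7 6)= [0, 7, 11, 3, 10, 1, 4, 6, 8, 9, 5, 2]= (1 7 6 4 10 5)(2 11)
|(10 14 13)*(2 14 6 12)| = |(2 14 13 10 6 12)| = 6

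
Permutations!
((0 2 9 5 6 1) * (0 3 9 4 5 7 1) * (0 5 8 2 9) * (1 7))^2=(0 1)(2 8 4)(3 9)=[1, 0, 8, 9, 2, 5, 6, 7, 4, 3]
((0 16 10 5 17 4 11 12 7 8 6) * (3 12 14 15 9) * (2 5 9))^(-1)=(0 6 8 7 12 3 9 10 16)(2 15 14 11 4 17 5)=[6, 1, 15, 9, 17, 2, 8, 12, 7, 10, 16, 4, 3, 13, 11, 14, 0, 5]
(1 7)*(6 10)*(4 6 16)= (1 7)(4 6 10 16)= [0, 7, 2, 3, 6, 5, 10, 1, 8, 9, 16, 11, 12, 13, 14, 15, 4]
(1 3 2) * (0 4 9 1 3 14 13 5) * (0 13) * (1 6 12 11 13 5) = [4, 14, 3, 2, 9, 5, 12, 7, 8, 6, 10, 13, 11, 1, 0] = (0 4 9 6 12 11 13 1 14)(2 3)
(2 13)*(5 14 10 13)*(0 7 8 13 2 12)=(0 7 8 13 12)(2 5 14 10)=[7, 1, 5, 3, 4, 14, 6, 8, 13, 9, 2, 11, 0, 12, 10]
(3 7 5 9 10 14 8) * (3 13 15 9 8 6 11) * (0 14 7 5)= [14, 1, 2, 5, 4, 8, 11, 0, 13, 10, 7, 3, 12, 15, 6, 9]= (0 14 6 11 3 5 8 13 15 9 10 7)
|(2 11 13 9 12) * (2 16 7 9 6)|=4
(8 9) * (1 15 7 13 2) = (1 15 7 13 2)(8 9) = [0, 15, 1, 3, 4, 5, 6, 13, 9, 8, 10, 11, 12, 2, 14, 7]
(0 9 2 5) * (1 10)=[9, 10, 5, 3, 4, 0, 6, 7, 8, 2, 1]=(0 9 2 5)(1 10)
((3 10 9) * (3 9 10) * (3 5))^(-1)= (10)(3 5)= [0, 1, 2, 5, 4, 3, 6, 7, 8, 9, 10]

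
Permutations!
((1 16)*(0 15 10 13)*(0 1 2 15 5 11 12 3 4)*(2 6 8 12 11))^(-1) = (0 4 3 12 8 6 16 1 13 10 15 2 5) = [4, 13, 5, 12, 3, 0, 16, 7, 6, 9, 15, 11, 8, 10, 14, 2, 1]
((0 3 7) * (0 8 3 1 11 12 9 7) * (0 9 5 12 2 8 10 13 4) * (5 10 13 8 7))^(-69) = (0 1 11 2 7 13 4)(3 12)(5 8)(9 10) = [1, 11, 7, 12, 0, 8, 6, 13, 5, 10, 9, 2, 3, 4]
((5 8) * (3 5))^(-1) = (3 8 5) = [0, 1, 2, 8, 4, 3, 6, 7, 5]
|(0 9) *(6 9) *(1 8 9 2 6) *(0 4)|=10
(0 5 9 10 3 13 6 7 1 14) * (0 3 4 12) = (0 5 9 10 4 12)(1 14 3 13 6 7) = [5, 14, 2, 13, 12, 9, 7, 1, 8, 10, 4, 11, 0, 6, 3]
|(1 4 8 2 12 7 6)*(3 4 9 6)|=|(1 9 6)(2 12 7 3 4 8)|=6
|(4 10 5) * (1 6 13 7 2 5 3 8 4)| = 12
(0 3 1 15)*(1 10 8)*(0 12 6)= (0 3 10 8 1 15 12 6)= [3, 15, 2, 10, 4, 5, 0, 7, 1, 9, 8, 11, 6, 13, 14, 12]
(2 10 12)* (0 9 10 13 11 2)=(0 9 10 12)(2 13 11)=[9, 1, 13, 3, 4, 5, 6, 7, 8, 10, 12, 2, 0, 11]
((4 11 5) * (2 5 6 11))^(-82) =(11)(2 4 5) =[0, 1, 4, 3, 5, 2, 6, 7, 8, 9, 10, 11]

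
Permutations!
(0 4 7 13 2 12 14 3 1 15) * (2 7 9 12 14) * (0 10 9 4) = [0, 15, 14, 1, 4, 5, 6, 13, 8, 12, 9, 11, 2, 7, 3, 10] = (1 15 10 9 12 2 14 3)(7 13)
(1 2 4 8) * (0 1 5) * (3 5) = (0 1 2 4 8 3 5) = [1, 2, 4, 5, 8, 0, 6, 7, 3]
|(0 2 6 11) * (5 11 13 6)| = |(0 2 5 11)(6 13)| = 4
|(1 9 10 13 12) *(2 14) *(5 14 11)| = |(1 9 10 13 12)(2 11 5 14)| = 20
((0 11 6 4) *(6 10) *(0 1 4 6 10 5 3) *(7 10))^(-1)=(0 3 5 11)(1 4)(7 10)=[3, 4, 2, 5, 1, 11, 6, 10, 8, 9, 7, 0]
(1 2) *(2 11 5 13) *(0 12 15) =(0 12 15)(1 11 5 13 2) =[12, 11, 1, 3, 4, 13, 6, 7, 8, 9, 10, 5, 15, 2, 14, 0]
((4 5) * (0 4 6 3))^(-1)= (0 3 6 5 4)= [3, 1, 2, 6, 0, 4, 5]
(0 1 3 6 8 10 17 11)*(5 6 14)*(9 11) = (0 1 3 14 5 6 8 10 17 9 11) = [1, 3, 2, 14, 4, 6, 8, 7, 10, 11, 17, 0, 12, 13, 5, 15, 16, 9]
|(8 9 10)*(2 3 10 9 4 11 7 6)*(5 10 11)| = 20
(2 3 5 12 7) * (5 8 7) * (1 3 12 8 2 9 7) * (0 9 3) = [9, 0, 12, 2, 4, 8, 6, 3, 1, 7, 10, 11, 5] = (0 9 7 3 2 12 5 8 1)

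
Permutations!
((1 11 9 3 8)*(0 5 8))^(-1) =(0 3 9 11 1 8 5) =[3, 8, 2, 9, 4, 0, 6, 7, 5, 11, 10, 1]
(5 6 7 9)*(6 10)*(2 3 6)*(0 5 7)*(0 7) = (0 5 10 2 3 6 7 9) = [5, 1, 3, 6, 4, 10, 7, 9, 8, 0, 2]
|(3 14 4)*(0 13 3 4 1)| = 5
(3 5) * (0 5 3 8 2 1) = (0 5 8 2 1) = [5, 0, 1, 3, 4, 8, 6, 7, 2]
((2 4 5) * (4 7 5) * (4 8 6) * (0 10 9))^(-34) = (0 9 10)(2 5 7)(4 6 8) = [9, 1, 5, 3, 6, 7, 8, 2, 4, 10, 0]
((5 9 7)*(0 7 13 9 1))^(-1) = [1, 5, 2, 3, 4, 7, 6, 0, 8, 13, 10, 11, 12, 9] = (0 1 5 7)(9 13)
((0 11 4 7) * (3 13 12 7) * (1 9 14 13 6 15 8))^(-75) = (0 3 8 14 7 4 15 9 12 11 6 1 13) = [3, 13, 2, 8, 15, 5, 1, 4, 14, 12, 10, 6, 11, 0, 7, 9]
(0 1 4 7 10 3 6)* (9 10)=(0 1 4 7 9 10 3 6)=[1, 4, 2, 6, 7, 5, 0, 9, 8, 10, 3]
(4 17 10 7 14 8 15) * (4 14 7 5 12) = (4 17 10 5 12)(8 15 14) = [0, 1, 2, 3, 17, 12, 6, 7, 15, 9, 5, 11, 4, 13, 8, 14, 16, 10]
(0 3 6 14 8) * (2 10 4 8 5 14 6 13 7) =(0 3 13 7 2 10 4 8)(5 14) =[3, 1, 10, 13, 8, 14, 6, 2, 0, 9, 4, 11, 12, 7, 5]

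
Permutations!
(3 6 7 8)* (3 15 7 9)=(3 6 9)(7 8 15)=[0, 1, 2, 6, 4, 5, 9, 8, 15, 3, 10, 11, 12, 13, 14, 7]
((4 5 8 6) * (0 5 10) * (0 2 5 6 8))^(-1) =(0 5 2 10 4 6) =[5, 1, 10, 3, 6, 2, 0, 7, 8, 9, 4]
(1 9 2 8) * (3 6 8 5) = (1 9 2 5 3 6 8) = [0, 9, 5, 6, 4, 3, 8, 7, 1, 2]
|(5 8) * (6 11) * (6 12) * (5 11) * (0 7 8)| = 7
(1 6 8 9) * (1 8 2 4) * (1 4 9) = (1 6 2 9 8) = [0, 6, 9, 3, 4, 5, 2, 7, 1, 8]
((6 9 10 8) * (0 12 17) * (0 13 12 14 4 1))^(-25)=(0 1 4 14)(6 8 10 9)(12 13 17)=[1, 4, 2, 3, 14, 5, 8, 7, 10, 6, 9, 11, 13, 17, 0, 15, 16, 12]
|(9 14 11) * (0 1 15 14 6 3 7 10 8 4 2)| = |(0 1 15 14 11 9 6 3 7 10 8 4 2)| = 13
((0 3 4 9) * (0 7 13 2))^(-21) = [0, 1, 2, 3, 4, 5, 6, 7, 8, 9, 10, 11, 12, 13] = (13)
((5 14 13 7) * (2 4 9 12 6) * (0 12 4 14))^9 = [12, 1, 14, 3, 9, 0, 2, 5, 8, 4, 10, 11, 6, 7, 13] = (0 12 6 2 14 13 7 5)(4 9)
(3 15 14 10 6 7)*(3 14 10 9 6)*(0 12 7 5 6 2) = (0 12 7 14 9 2)(3 15 10)(5 6) = [12, 1, 0, 15, 4, 6, 5, 14, 8, 2, 3, 11, 7, 13, 9, 10]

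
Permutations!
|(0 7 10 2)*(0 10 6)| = 6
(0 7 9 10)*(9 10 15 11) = (0 7 10)(9 15 11) = [7, 1, 2, 3, 4, 5, 6, 10, 8, 15, 0, 9, 12, 13, 14, 11]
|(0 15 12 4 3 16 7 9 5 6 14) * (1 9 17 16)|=|(0 15 12 4 3 1 9 5 6 14)(7 17 16)|=30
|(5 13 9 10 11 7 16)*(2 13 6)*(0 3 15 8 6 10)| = |(0 3 15 8 6 2 13 9)(5 10 11 7 16)| = 40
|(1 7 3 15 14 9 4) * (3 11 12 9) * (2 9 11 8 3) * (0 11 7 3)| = |(0 11 12 7 8)(1 3 15 14 2 9 4)| = 35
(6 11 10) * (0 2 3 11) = (0 2 3 11 10 6) = [2, 1, 3, 11, 4, 5, 0, 7, 8, 9, 6, 10]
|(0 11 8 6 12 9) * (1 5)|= 6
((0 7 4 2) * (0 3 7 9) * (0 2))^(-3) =(0 3)(2 4)(7 9) =[3, 1, 4, 0, 2, 5, 6, 9, 8, 7]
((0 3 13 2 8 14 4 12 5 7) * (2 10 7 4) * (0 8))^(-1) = (0 2 14 8 7 10 13 3)(4 5 12) = [2, 1, 14, 0, 5, 12, 6, 10, 7, 9, 13, 11, 4, 3, 8]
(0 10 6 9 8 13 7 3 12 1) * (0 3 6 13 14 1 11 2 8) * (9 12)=[10, 3, 8, 9, 4, 5, 12, 6, 14, 0, 13, 2, 11, 7, 1]=(0 10 13 7 6 12 11 2 8 14 1 3 9)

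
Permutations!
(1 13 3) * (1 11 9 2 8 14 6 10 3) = (1 13)(2 8 14 6 10 3 11 9) = [0, 13, 8, 11, 4, 5, 10, 7, 14, 2, 3, 9, 12, 1, 6]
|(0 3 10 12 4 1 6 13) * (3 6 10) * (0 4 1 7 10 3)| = |(0 6 13 4 7 10 12 1 3)| = 9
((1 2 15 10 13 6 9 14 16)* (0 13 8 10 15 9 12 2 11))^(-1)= (0 11 1 16 14 9 2 12 6 13)(8 10)= [11, 16, 12, 3, 4, 5, 13, 7, 10, 2, 8, 1, 6, 0, 9, 15, 14]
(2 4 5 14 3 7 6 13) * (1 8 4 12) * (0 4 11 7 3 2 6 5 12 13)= (0 4 12 1 8 11 7 5 14 2 13 6)= [4, 8, 13, 3, 12, 14, 0, 5, 11, 9, 10, 7, 1, 6, 2]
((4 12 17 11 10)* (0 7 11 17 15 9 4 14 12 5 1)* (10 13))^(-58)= (17)(0 11 10 12 9 5)(1 7 13 14 15 4)= [11, 7, 2, 3, 1, 0, 6, 13, 8, 5, 12, 10, 9, 14, 15, 4, 16, 17]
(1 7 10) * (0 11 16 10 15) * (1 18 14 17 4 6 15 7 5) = [11, 5, 2, 3, 6, 1, 15, 7, 8, 9, 18, 16, 12, 13, 17, 0, 10, 4, 14] = (0 11 16 10 18 14 17 4 6 15)(1 5)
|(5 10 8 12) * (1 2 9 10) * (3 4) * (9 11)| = 8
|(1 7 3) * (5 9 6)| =|(1 7 3)(5 9 6)| =3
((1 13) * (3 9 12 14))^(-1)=(1 13)(3 14 12 9)=[0, 13, 2, 14, 4, 5, 6, 7, 8, 3, 10, 11, 9, 1, 12]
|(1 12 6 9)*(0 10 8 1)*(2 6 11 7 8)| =5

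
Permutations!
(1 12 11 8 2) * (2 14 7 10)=[0, 12, 1, 3, 4, 5, 6, 10, 14, 9, 2, 8, 11, 13, 7]=(1 12 11 8 14 7 10 2)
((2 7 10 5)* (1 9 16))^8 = (1 16 9) = [0, 16, 2, 3, 4, 5, 6, 7, 8, 1, 10, 11, 12, 13, 14, 15, 9]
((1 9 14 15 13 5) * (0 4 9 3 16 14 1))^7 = (0 15 3 4 13 16 9 5 14 1) = [15, 0, 2, 4, 13, 14, 6, 7, 8, 5, 10, 11, 12, 16, 1, 3, 9]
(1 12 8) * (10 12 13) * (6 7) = (1 13 10 12 8)(6 7) = [0, 13, 2, 3, 4, 5, 7, 6, 1, 9, 12, 11, 8, 10]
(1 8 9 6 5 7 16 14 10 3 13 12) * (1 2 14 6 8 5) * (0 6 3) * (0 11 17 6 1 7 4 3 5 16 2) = [1, 16, 14, 13, 3, 4, 7, 2, 9, 8, 11, 17, 0, 12, 10, 15, 5, 6] = (0 1 16 5 4 3 13 12)(2 14 10 11 17 6 7)(8 9)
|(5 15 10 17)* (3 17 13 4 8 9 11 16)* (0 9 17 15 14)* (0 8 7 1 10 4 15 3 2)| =|(0 9 11 16 2)(1 10 13 15 4 7)(5 14 8 17)| =60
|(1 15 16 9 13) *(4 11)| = |(1 15 16 9 13)(4 11)| = 10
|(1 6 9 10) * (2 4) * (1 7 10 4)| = |(1 6 9 4 2)(7 10)| = 10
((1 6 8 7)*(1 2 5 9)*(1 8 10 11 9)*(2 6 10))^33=(1 6 9)(2 8 10)(5 7 11)=[0, 6, 8, 3, 4, 7, 9, 11, 10, 1, 2, 5]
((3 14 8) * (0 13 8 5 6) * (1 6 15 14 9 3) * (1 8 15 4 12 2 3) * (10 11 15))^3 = (0 11 5 2 1 13 15 4 3 6 10 14 12 9) = [11, 13, 1, 6, 3, 2, 10, 7, 8, 0, 14, 5, 9, 15, 12, 4]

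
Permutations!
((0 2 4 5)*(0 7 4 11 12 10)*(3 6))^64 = (0 10 12 11 2)(4 5 7) = [10, 1, 0, 3, 5, 7, 6, 4, 8, 9, 12, 2, 11]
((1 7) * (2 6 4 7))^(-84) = (1 2 6 4 7) = [0, 2, 6, 3, 7, 5, 4, 1]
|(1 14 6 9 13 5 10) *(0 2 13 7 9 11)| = 18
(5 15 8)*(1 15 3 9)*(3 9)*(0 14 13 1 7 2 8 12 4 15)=[14, 0, 8, 3, 15, 9, 6, 2, 5, 7, 10, 11, 4, 1, 13, 12]=(0 14 13 1)(2 8 5 9 7)(4 15 12)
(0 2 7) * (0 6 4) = [2, 1, 7, 3, 0, 5, 4, 6] = (0 2 7 6 4)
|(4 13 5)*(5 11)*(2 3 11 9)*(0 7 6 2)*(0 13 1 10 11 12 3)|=|(0 7 6 2)(1 10 11 5 4)(3 12)(9 13)|=20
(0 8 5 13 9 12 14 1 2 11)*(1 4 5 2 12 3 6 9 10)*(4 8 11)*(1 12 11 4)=(0 4 5 13 10 12 14 8 2 1 11)(3 6 9)=[4, 11, 1, 6, 5, 13, 9, 7, 2, 3, 12, 0, 14, 10, 8]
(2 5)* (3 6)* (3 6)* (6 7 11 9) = (2 5)(6 7 11 9) = [0, 1, 5, 3, 4, 2, 7, 11, 8, 6, 10, 9]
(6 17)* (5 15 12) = (5 15 12)(6 17) = [0, 1, 2, 3, 4, 15, 17, 7, 8, 9, 10, 11, 5, 13, 14, 12, 16, 6]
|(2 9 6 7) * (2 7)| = 3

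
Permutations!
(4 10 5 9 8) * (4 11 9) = (4 10 5)(8 11 9) = [0, 1, 2, 3, 10, 4, 6, 7, 11, 8, 5, 9]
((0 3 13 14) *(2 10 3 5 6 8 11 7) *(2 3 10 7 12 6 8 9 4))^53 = (0 5 8 11 12 6 9 4 2 7 3 13 14) = [5, 1, 7, 13, 2, 8, 9, 3, 11, 4, 10, 12, 6, 14, 0]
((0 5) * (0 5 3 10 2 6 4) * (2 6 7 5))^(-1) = (0 4 6 10 3)(2 5 7) = [4, 1, 5, 0, 6, 7, 10, 2, 8, 9, 3]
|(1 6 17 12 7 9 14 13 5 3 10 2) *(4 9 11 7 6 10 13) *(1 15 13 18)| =|(1 10 2 15 13 5 3 18)(4 9 14)(6 17 12)(7 11)| =24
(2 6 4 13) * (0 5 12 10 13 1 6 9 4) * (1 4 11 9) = (0 5 12 10 13 2 1 6)(9 11) = [5, 6, 1, 3, 4, 12, 0, 7, 8, 11, 13, 9, 10, 2]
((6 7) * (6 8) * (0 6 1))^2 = [7, 6, 2, 3, 4, 5, 8, 1, 0] = (0 7 1 6 8)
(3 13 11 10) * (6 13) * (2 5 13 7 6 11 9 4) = [0, 1, 5, 11, 2, 13, 7, 6, 8, 4, 3, 10, 12, 9] = (2 5 13 9 4)(3 11 10)(6 7)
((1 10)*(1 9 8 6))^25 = [0, 1, 2, 3, 4, 5, 6, 7, 8, 9, 10] = (10)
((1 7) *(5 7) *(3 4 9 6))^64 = (9)(1 5 7) = [0, 5, 2, 3, 4, 7, 6, 1, 8, 9]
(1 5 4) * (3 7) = [0, 5, 2, 7, 1, 4, 6, 3] = (1 5 4)(3 7)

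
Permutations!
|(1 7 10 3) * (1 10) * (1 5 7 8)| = 2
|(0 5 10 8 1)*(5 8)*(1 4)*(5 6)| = 12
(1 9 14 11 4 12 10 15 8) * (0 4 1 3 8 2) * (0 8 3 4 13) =[13, 9, 8, 3, 12, 5, 6, 7, 4, 14, 15, 1, 10, 0, 11, 2] =(0 13)(1 9 14 11)(2 8 4 12 10 15)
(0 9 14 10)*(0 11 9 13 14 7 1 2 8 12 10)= (0 13 14)(1 2 8 12 10 11 9 7)= [13, 2, 8, 3, 4, 5, 6, 1, 12, 7, 11, 9, 10, 14, 0]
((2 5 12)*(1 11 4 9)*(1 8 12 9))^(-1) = (1 4 11)(2 12 8 9 5) = [0, 4, 12, 3, 11, 2, 6, 7, 9, 5, 10, 1, 8]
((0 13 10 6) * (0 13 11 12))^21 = (13) = [0, 1, 2, 3, 4, 5, 6, 7, 8, 9, 10, 11, 12, 13]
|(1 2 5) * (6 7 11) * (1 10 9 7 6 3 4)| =|(1 2 5 10 9 7 11 3 4)| =9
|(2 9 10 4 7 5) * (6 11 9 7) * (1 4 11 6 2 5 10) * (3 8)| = |(1 4 2 7 10 11 9)(3 8)| = 14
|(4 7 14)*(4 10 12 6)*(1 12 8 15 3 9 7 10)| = |(1 12 6 4 10 8 15 3 9 7 14)| = 11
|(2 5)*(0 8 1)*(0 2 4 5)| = |(0 8 1 2)(4 5)| = 4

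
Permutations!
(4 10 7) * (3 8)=(3 8)(4 10 7)=[0, 1, 2, 8, 10, 5, 6, 4, 3, 9, 7]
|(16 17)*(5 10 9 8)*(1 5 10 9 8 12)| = 4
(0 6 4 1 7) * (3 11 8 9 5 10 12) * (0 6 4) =(0 4 1 7 6)(3 11 8 9 5 10 12) =[4, 7, 2, 11, 1, 10, 0, 6, 9, 5, 12, 8, 3]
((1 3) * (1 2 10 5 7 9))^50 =(1 3 2 10 5 7 9) =[0, 3, 10, 2, 4, 7, 6, 9, 8, 1, 5]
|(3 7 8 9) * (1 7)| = |(1 7 8 9 3)| = 5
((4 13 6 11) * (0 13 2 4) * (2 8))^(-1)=[11, 1, 8, 3, 2, 5, 13, 7, 4, 9, 10, 6, 12, 0]=(0 11 6 13)(2 8 4)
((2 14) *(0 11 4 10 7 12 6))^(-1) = (0 6 12 7 10 4 11)(2 14) = [6, 1, 14, 3, 11, 5, 12, 10, 8, 9, 4, 0, 7, 13, 2]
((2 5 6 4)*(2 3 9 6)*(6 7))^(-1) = [0, 1, 5, 4, 6, 2, 7, 9, 8, 3] = (2 5)(3 4 6 7 9)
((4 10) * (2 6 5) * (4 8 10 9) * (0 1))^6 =(10) =[0, 1, 2, 3, 4, 5, 6, 7, 8, 9, 10]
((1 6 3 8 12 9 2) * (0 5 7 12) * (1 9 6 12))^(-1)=(0 8 3 6 12 1 7 5)(2 9)=[8, 7, 9, 6, 4, 0, 12, 5, 3, 2, 10, 11, 1]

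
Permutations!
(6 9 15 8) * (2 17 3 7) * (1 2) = [0, 2, 17, 7, 4, 5, 9, 1, 6, 15, 10, 11, 12, 13, 14, 8, 16, 3] = (1 2 17 3 7)(6 9 15 8)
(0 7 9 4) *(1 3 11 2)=(0 7 9 4)(1 3 11 2)=[7, 3, 1, 11, 0, 5, 6, 9, 8, 4, 10, 2]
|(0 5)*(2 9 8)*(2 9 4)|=|(0 5)(2 4)(8 9)|=2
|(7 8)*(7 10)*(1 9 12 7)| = |(1 9 12 7 8 10)| = 6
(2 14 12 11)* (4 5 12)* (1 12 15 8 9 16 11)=(1 12)(2 14 4 5 15 8 9 16 11)=[0, 12, 14, 3, 5, 15, 6, 7, 9, 16, 10, 2, 1, 13, 4, 8, 11]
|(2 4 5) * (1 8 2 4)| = |(1 8 2)(4 5)| = 6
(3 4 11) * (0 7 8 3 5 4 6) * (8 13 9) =[7, 1, 2, 6, 11, 4, 0, 13, 3, 8, 10, 5, 12, 9] =(0 7 13 9 8 3 6)(4 11 5)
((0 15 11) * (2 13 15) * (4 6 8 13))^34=(0 4 8 15)(2 6 13 11)=[4, 1, 6, 3, 8, 5, 13, 7, 15, 9, 10, 2, 12, 11, 14, 0]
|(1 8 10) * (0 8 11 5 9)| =|(0 8 10 1 11 5 9)| =7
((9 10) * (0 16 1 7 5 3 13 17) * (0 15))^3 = (0 7 13)(1 3 15)(5 17 16)(9 10) = [7, 3, 2, 15, 4, 17, 6, 13, 8, 10, 9, 11, 12, 0, 14, 1, 5, 16]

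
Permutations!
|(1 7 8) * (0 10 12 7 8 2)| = 10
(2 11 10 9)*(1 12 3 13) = (1 12 3 13)(2 11 10 9) = [0, 12, 11, 13, 4, 5, 6, 7, 8, 2, 9, 10, 3, 1]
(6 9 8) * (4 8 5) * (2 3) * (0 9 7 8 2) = (0 9 5 4 2 3)(6 7 8) = [9, 1, 3, 0, 2, 4, 7, 8, 6, 5]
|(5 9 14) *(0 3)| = 6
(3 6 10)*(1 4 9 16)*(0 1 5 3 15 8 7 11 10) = (0 1 4 9 16 5 3 6)(7 11 10 15 8) = [1, 4, 2, 6, 9, 3, 0, 11, 7, 16, 15, 10, 12, 13, 14, 8, 5]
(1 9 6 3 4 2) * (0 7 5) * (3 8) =[7, 9, 1, 4, 2, 0, 8, 5, 3, 6] =(0 7 5)(1 9 6 8 3 4 2)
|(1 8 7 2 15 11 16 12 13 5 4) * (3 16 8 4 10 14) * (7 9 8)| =|(1 4)(2 15 11 7)(3 16 12 13 5 10 14)(8 9)| =28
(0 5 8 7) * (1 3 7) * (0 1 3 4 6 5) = (1 4 6 5 8 3 7) = [0, 4, 2, 7, 6, 8, 5, 1, 3]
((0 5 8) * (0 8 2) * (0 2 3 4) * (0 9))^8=(0 4 5 9 3)=[4, 1, 2, 0, 5, 9, 6, 7, 8, 3]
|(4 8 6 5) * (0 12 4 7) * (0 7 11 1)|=8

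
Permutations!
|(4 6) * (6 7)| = 3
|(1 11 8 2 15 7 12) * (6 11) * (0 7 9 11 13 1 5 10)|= |(0 7 12 5 10)(1 6 13)(2 15 9 11 8)|= 15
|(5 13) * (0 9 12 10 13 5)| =5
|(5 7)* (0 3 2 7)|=|(0 3 2 7 5)|=5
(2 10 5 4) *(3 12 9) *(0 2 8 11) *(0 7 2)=[0, 1, 10, 12, 8, 4, 6, 2, 11, 3, 5, 7, 9]=(2 10 5 4 8 11 7)(3 12 9)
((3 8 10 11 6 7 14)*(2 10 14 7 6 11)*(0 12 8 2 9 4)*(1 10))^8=(0 9 1 3 8)(2 14 12 4 10)=[9, 3, 14, 8, 10, 5, 6, 7, 0, 1, 2, 11, 4, 13, 12]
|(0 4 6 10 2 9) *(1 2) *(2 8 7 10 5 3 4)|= 12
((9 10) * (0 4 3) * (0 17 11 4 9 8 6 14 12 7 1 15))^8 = (17)(0 1 12 6 10)(7 14 8 9 15) = [1, 12, 2, 3, 4, 5, 10, 14, 9, 15, 0, 11, 6, 13, 8, 7, 16, 17]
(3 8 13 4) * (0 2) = (0 2)(3 8 13 4) = [2, 1, 0, 8, 3, 5, 6, 7, 13, 9, 10, 11, 12, 4]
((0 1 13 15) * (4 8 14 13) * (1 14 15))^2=(0 13 4 15 14 1 8)=[13, 8, 2, 3, 15, 5, 6, 7, 0, 9, 10, 11, 12, 4, 1, 14]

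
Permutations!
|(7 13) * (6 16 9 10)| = |(6 16 9 10)(7 13)| = 4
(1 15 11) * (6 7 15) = [0, 6, 2, 3, 4, 5, 7, 15, 8, 9, 10, 1, 12, 13, 14, 11] = (1 6 7 15 11)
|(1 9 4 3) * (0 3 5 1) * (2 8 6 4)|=|(0 3)(1 9 2 8 6 4 5)|=14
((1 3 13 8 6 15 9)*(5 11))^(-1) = (1 9 15 6 8 13 3)(5 11) = [0, 9, 2, 1, 4, 11, 8, 7, 13, 15, 10, 5, 12, 3, 14, 6]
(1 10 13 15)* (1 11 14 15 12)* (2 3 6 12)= [0, 10, 3, 6, 4, 5, 12, 7, 8, 9, 13, 14, 1, 2, 15, 11]= (1 10 13 2 3 6 12)(11 14 15)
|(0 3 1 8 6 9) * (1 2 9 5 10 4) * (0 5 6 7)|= |(0 3 2 9 5 10 4 1 8 7)|= 10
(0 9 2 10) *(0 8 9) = (2 10 8 9) = [0, 1, 10, 3, 4, 5, 6, 7, 9, 2, 8]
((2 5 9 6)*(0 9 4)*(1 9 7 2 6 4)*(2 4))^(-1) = (0 4 7)(1 5 2 9) = [4, 5, 9, 3, 7, 2, 6, 0, 8, 1]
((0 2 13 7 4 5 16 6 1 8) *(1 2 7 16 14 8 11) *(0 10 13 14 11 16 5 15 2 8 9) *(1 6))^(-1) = (0 9 14 2 15 4 7)(1 16)(5 13 10 8 6 11) = [9, 16, 15, 3, 7, 13, 11, 0, 6, 14, 8, 5, 12, 10, 2, 4, 1]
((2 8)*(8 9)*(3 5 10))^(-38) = [0, 1, 9, 5, 4, 10, 6, 7, 2, 8, 3] = (2 9 8)(3 5 10)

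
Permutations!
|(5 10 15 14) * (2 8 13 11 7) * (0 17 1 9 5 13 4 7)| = 20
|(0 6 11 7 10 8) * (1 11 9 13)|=9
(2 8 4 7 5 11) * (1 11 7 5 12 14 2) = [0, 11, 8, 3, 5, 7, 6, 12, 4, 9, 10, 1, 14, 13, 2] = (1 11)(2 8 4 5 7 12 14)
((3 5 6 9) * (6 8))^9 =(3 9 6 8 5) =[0, 1, 2, 9, 4, 3, 8, 7, 5, 6]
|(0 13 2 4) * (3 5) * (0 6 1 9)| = |(0 13 2 4 6 1 9)(3 5)| = 14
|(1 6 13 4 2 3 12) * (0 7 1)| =9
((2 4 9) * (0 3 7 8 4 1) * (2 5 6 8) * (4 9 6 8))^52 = (0 7 1 3 2)(5 8 9) = [7, 3, 0, 2, 4, 8, 6, 1, 9, 5]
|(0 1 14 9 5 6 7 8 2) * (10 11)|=18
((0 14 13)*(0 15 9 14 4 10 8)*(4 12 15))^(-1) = (0 8 10 4 13 14 9 15 12) = [8, 1, 2, 3, 13, 5, 6, 7, 10, 15, 4, 11, 0, 14, 9, 12]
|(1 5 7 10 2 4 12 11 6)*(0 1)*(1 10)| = 21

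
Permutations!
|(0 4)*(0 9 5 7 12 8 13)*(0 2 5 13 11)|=|(0 4 9 13 2 5 7 12 8 11)|=10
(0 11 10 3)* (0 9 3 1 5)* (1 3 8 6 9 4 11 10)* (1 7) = (0 10 3 4 11 7 1 5)(6 9 8) = [10, 5, 2, 4, 11, 0, 9, 1, 6, 8, 3, 7]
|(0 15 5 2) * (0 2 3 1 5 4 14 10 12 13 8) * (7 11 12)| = 30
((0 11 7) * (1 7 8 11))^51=(8 11)=[0, 1, 2, 3, 4, 5, 6, 7, 11, 9, 10, 8]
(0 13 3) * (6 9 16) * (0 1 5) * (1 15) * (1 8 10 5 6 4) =(0 13 3 15 8 10 5)(1 6 9 16 4) =[13, 6, 2, 15, 1, 0, 9, 7, 10, 16, 5, 11, 12, 3, 14, 8, 4]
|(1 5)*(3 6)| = 2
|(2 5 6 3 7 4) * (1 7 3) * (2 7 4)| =6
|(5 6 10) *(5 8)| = |(5 6 10 8)| = 4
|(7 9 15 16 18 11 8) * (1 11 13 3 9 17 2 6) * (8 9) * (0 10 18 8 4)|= 30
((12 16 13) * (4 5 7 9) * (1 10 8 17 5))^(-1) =(1 4 9 7 5 17 8 10)(12 13 16) =[0, 4, 2, 3, 9, 17, 6, 5, 10, 7, 1, 11, 13, 16, 14, 15, 12, 8]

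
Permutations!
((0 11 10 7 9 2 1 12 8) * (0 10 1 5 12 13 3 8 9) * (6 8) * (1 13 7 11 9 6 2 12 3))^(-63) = [13, 10, 2, 3, 4, 5, 0, 11, 9, 1, 12, 6, 7, 8] = (0 13 8 9 1 10 12 7 11 6)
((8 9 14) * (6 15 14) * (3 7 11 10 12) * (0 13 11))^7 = (6 14 9 15 8) = [0, 1, 2, 3, 4, 5, 14, 7, 6, 15, 10, 11, 12, 13, 9, 8]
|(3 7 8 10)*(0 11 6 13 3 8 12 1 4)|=18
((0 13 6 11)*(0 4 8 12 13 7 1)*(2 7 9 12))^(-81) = (0 8 13 1 4 12 7 11 9 2 6) = [8, 4, 6, 3, 12, 5, 0, 11, 13, 2, 10, 9, 7, 1]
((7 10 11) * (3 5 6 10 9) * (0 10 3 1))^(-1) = [1, 9, 2, 6, 4, 3, 5, 11, 8, 7, 0, 10] = (0 1 9 7 11 10)(3 6 5)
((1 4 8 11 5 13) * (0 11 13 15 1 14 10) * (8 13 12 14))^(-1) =(0 10 14 12 8 13 4 1 15 5 11) =[10, 15, 2, 3, 1, 11, 6, 7, 13, 9, 14, 0, 8, 4, 12, 5]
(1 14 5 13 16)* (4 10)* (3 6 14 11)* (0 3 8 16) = (0 3 6 14 5 13)(1 11 8 16)(4 10) = [3, 11, 2, 6, 10, 13, 14, 7, 16, 9, 4, 8, 12, 0, 5, 15, 1]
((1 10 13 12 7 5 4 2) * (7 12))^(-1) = (1 2 4 5 7 13 10) = [0, 2, 4, 3, 5, 7, 6, 13, 8, 9, 1, 11, 12, 10]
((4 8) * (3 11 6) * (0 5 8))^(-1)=(0 4 8 5)(3 6 11)=[4, 1, 2, 6, 8, 0, 11, 7, 5, 9, 10, 3]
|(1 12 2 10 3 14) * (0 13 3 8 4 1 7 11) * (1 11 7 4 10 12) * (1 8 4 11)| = 20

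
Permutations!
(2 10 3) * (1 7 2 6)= (1 7 2 10 3 6)= [0, 7, 10, 6, 4, 5, 1, 2, 8, 9, 3]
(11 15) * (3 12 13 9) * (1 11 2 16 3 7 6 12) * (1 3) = (1 11 15 2 16)(6 12 13 9 7) = [0, 11, 16, 3, 4, 5, 12, 6, 8, 7, 10, 15, 13, 9, 14, 2, 1]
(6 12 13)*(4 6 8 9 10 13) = [0, 1, 2, 3, 6, 5, 12, 7, 9, 10, 13, 11, 4, 8] = (4 6 12)(8 9 10 13)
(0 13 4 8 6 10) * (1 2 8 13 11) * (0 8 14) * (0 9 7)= (0 11 1 2 14 9 7)(4 13)(6 10 8)= [11, 2, 14, 3, 13, 5, 10, 0, 6, 7, 8, 1, 12, 4, 9]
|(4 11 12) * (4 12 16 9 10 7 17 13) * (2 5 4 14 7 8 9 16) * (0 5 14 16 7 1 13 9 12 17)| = |(0 5 4 11 2 14 1 13 16 7)(8 12 17 9 10)| = 10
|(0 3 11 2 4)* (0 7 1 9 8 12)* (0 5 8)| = 24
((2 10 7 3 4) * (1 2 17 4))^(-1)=(1 3 7 10 2)(4 17)=[0, 3, 1, 7, 17, 5, 6, 10, 8, 9, 2, 11, 12, 13, 14, 15, 16, 4]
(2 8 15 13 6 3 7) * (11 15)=(2 8 11 15 13 6 3 7)=[0, 1, 8, 7, 4, 5, 3, 2, 11, 9, 10, 15, 12, 6, 14, 13]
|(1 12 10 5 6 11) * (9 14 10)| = |(1 12 9 14 10 5 6 11)| = 8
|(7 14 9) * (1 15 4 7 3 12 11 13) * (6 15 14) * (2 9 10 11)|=20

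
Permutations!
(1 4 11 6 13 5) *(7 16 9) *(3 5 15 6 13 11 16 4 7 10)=[0, 7, 2, 5, 16, 1, 11, 4, 8, 10, 3, 13, 12, 15, 14, 6, 9]=(1 7 4 16 9 10 3 5)(6 11 13 15)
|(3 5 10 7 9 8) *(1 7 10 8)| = 3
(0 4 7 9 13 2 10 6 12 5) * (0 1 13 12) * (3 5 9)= [4, 13, 10, 5, 7, 1, 0, 3, 8, 12, 6, 11, 9, 2]= (0 4 7 3 5 1 13 2 10 6)(9 12)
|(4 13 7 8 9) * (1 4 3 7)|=|(1 4 13)(3 7 8 9)|=12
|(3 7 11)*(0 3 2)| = 5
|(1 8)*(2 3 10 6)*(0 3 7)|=6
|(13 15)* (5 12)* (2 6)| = |(2 6)(5 12)(13 15)| = 2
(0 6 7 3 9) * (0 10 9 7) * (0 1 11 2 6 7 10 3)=(0 7)(1 11 2 6)(3 10 9)=[7, 11, 6, 10, 4, 5, 1, 0, 8, 3, 9, 2]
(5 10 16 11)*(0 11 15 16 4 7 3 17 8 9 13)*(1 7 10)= [11, 7, 2, 17, 10, 1, 6, 3, 9, 13, 4, 5, 12, 0, 14, 16, 15, 8]= (0 11 5 1 7 3 17 8 9 13)(4 10)(15 16)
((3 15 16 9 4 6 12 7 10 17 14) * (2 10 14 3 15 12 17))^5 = [0, 1, 10, 16, 7, 5, 14, 4, 8, 12, 2, 11, 9, 13, 6, 17, 3, 15] = (2 10)(3 16)(4 7)(6 14)(9 12)(15 17)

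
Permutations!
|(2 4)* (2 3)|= |(2 4 3)|= 3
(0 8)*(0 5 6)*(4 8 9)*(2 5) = [9, 1, 5, 3, 8, 6, 0, 7, 2, 4] = (0 9 4 8 2 5 6)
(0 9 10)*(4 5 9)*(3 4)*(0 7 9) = [3, 1, 2, 4, 5, 0, 6, 9, 8, 10, 7] = (0 3 4 5)(7 9 10)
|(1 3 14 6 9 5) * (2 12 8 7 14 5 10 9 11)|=42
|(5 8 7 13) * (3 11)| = 4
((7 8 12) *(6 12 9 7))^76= (12)(7 8 9)= [0, 1, 2, 3, 4, 5, 6, 8, 9, 7, 10, 11, 12]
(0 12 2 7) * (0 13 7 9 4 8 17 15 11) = (0 12 2 9 4 8 17 15 11)(7 13) = [12, 1, 9, 3, 8, 5, 6, 13, 17, 4, 10, 0, 2, 7, 14, 11, 16, 15]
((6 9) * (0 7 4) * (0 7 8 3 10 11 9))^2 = (0 3 11 6 8 10 9) = [3, 1, 2, 11, 4, 5, 8, 7, 10, 0, 9, 6]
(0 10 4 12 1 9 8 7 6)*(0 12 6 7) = (0 10 4 6 12 1 9 8) = [10, 9, 2, 3, 6, 5, 12, 7, 0, 8, 4, 11, 1]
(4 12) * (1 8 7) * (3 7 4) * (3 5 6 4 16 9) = [0, 8, 2, 7, 12, 6, 4, 1, 16, 3, 10, 11, 5, 13, 14, 15, 9] = (1 8 16 9 3 7)(4 12 5 6)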